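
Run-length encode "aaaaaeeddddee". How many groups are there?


Input: aaaaaeeddddee
Scanning for consecutive runs:
  Group 1: 'a' x 5 (positions 0-4)
  Group 2: 'e' x 2 (positions 5-6)
  Group 3: 'd' x 4 (positions 7-10)
  Group 4: 'e' x 2 (positions 11-12)
Total groups: 4

4


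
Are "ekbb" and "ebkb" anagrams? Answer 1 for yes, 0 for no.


Strings: "ekbb", "ebkb"
Sorted first:  bbek
Sorted second: bbek
Sorted forms match => anagrams

1


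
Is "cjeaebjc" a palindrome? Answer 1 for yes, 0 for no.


Input: cjeaebjc
Reversed: cjbeaejc
  Compare pos 0 ('c') with pos 7 ('c'): match
  Compare pos 1 ('j') with pos 6 ('j'): match
  Compare pos 2 ('e') with pos 5 ('b'): MISMATCH
  Compare pos 3 ('a') with pos 4 ('e'): MISMATCH
Result: not a palindrome

0


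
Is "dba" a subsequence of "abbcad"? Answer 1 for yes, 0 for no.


Check if "dba" is a subsequence of "abbcad"
Greedy scan:
  Position 0 ('a'): no match needed
  Position 1 ('b'): no match needed
  Position 2 ('b'): no match needed
  Position 3 ('c'): no match needed
  Position 4 ('a'): no match needed
  Position 5 ('d'): matches sub[0] = 'd'
Only matched 1/3 characters => not a subsequence

0


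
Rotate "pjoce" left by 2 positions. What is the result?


Input: "pjoce", rotate left by 2
First 2 characters: "pj"
Remaining characters: "oce"
Concatenate remaining + first: "oce" + "pj" = "ocepj"

ocepj


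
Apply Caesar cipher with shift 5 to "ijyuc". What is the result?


Caesar cipher: shift "ijyuc" by 5
  'i' (pos 8) + 5 = pos 13 = 'n'
  'j' (pos 9) + 5 = pos 14 = 'o'
  'y' (pos 24) + 5 = pos 3 = 'd'
  'u' (pos 20) + 5 = pos 25 = 'z'
  'c' (pos 2) + 5 = pos 7 = 'h'
Result: nodzh

nodzh


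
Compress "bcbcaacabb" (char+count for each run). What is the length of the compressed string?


Input: bcbcaacabb
Runs:
  'b' x 1 => "b1"
  'c' x 1 => "c1"
  'b' x 1 => "b1"
  'c' x 1 => "c1"
  'a' x 2 => "a2"
  'c' x 1 => "c1"
  'a' x 1 => "a1"
  'b' x 2 => "b2"
Compressed: "b1c1b1c1a2c1a1b2"
Compressed length: 16

16


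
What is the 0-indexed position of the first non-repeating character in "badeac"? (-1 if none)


Input: badeac
Character frequencies:
  'a': 2
  'b': 1
  'c': 1
  'd': 1
  'e': 1
Scanning left to right for freq == 1:
  Position 0 ('b'): unique! => answer = 0

0


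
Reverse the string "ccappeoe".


Input: ccappeoe
Reading characters right to left:
  Position 7: 'e'
  Position 6: 'o'
  Position 5: 'e'
  Position 4: 'p'
  Position 3: 'p'
  Position 2: 'a'
  Position 1: 'c'
  Position 0: 'c'
Reversed: eoeppacc

eoeppacc


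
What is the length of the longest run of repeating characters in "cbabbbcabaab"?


Input: "cbabbbcabaab"
Scanning for longest run:
  Position 1 ('b'): new char, reset run to 1
  Position 2 ('a'): new char, reset run to 1
  Position 3 ('b'): new char, reset run to 1
  Position 4 ('b'): continues run of 'b', length=2
  Position 5 ('b'): continues run of 'b', length=3
  Position 6 ('c'): new char, reset run to 1
  Position 7 ('a'): new char, reset run to 1
  Position 8 ('b'): new char, reset run to 1
  Position 9 ('a'): new char, reset run to 1
  Position 10 ('a'): continues run of 'a', length=2
  Position 11 ('b'): new char, reset run to 1
Longest run: 'b' with length 3

3


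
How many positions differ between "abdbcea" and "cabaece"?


Comparing "abdbcea" and "cabaece" position by position:
  Position 0: 'a' vs 'c' => DIFFER
  Position 1: 'b' vs 'a' => DIFFER
  Position 2: 'd' vs 'b' => DIFFER
  Position 3: 'b' vs 'a' => DIFFER
  Position 4: 'c' vs 'e' => DIFFER
  Position 5: 'e' vs 'c' => DIFFER
  Position 6: 'a' vs 'e' => DIFFER
Positions that differ: 7

7


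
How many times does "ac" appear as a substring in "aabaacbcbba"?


Searching for "ac" in "aabaacbcbba"
Scanning each position:
  Position 0: "aa" => no
  Position 1: "ab" => no
  Position 2: "ba" => no
  Position 3: "aa" => no
  Position 4: "ac" => MATCH
  Position 5: "cb" => no
  Position 6: "bc" => no
  Position 7: "cb" => no
  Position 8: "bb" => no
  Position 9: "ba" => no
Total occurrences: 1

1


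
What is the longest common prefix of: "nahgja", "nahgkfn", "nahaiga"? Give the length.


Words: nahgja, nahgkfn, nahaiga
  Position 0: all 'n' => match
  Position 1: all 'a' => match
  Position 2: all 'h' => match
  Position 3: ('g', 'g', 'a') => mismatch, stop
LCP = "nah" (length 3)

3


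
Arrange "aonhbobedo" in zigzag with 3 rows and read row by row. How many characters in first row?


Zigzag "aonhbobedo" into 3 rows:
Placing characters:
  'a' => row 0
  'o' => row 1
  'n' => row 2
  'h' => row 1
  'b' => row 0
  'o' => row 1
  'b' => row 2
  'e' => row 1
  'd' => row 0
  'o' => row 1
Rows:
  Row 0: "abd"
  Row 1: "ohoeo"
  Row 2: "nb"
First row length: 3

3


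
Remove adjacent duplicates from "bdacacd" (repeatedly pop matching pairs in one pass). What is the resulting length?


Input: bdacacd
Stack-based adjacent duplicate removal:
  Read 'b': push. Stack: b
  Read 'd': push. Stack: bd
  Read 'a': push. Stack: bda
  Read 'c': push. Stack: bdac
  Read 'a': push. Stack: bdaca
  Read 'c': push. Stack: bdacac
  Read 'd': push. Stack: bdacacd
Final stack: "bdacacd" (length 7)

7


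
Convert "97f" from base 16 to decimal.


Input: "97f" in base 16
Positional expansion:
  Digit '9' (value 9) x 16^2 = 2304
  Digit '7' (value 7) x 16^1 = 112
  Digit 'f' (value 15) x 16^0 = 15
Sum = 2431

2431


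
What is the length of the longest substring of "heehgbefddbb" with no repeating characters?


Input: "heehgbefddbb"
Sliding window (track last position of each char):
  Position 0 ('h'): window [0,0] length 1 -- new best
  Position 1 ('e'): window [0,1] length 2 -- new best
  Position 2 ('e'): repeat (last at 1), move window start to 2
  Position 2 ('e'): window [2,2] length 1
  Position 3 ('h'): window [2,3] length 2
  Position 4 ('g'): window [2,4] length 3 -- new best
  Position 5 ('b'): window [2,5] length 4 -- new best
  Position 6 ('e'): repeat (last at 2), move window start to 3
  Position 6 ('e'): window [3,6] length 4
  Position 7 ('f'): window [3,7] length 5 -- new best
  Position 8 ('d'): window [3,8] length 6 -- new best
  Position 9 ('d'): repeat (last at 8), move window start to 9
  Position 9 ('d'): window [9,9] length 1
  Position 10 ('b'): window [9,10] length 2
  Position 11 ('b'): repeat (last at 10), move window start to 11
  Position 11 ('b'): window [11,11] length 1
Longest substring with no repeats: "hgbefd" with length 6

6


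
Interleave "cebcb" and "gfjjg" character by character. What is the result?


Interleaving "cebcb" and "gfjjg":
  Position 0: 'c' from first, 'g' from second => "cg"
  Position 1: 'e' from first, 'f' from second => "ef"
  Position 2: 'b' from first, 'j' from second => "bj"
  Position 3: 'c' from first, 'j' from second => "cj"
  Position 4: 'b' from first, 'g' from second => "bg"
Result: cgefbjcjbg

cgefbjcjbg


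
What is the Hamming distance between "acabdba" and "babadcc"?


Comparing "acabdba" and "babadcc" position by position:
  Position 0: 'a' vs 'b' => differ
  Position 1: 'c' vs 'a' => differ
  Position 2: 'a' vs 'b' => differ
  Position 3: 'b' vs 'a' => differ
  Position 4: 'd' vs 'd' => same
  Position 5: 'b' vs 'c' => differ
  Position 6: 'a' vs 'c' => differ
Total differences (Hamming distance): 6

6


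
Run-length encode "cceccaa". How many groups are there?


Input: cceccaa
Scanning for consecutive runs:
  Group 1: 'c' x 2 (positions 0-1)
  Group 2: 'e' x 1 (positions 2-2)
  Group 3: 'c' x 2 (positions 3-4)
  Group 4: 'a' x 2 (positions 5-6)
Total groups: 4

4


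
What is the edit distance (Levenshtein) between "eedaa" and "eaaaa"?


Computing edit distance: "eedaa" -> "eaaaa"
DP table:
           e    a    a    a    a
      0    1    2    3    4    5
  e   1    0    1    2    3    4
  e   2    1    1    2    3    4
  d   3    2    2    2    3    4
  a   4    3    2    2    2    3
  a   5    4    3    2    2    2
Edit distance = dp[5][5] = 2

2


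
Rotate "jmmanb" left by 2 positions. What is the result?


Input: "jmmanb", rotate left by 2
First 2 characters: "jm"
Remaining characters: "manb"
Concatenate remaining + first: "manb" + "jm" = "manbjm"

manbjm


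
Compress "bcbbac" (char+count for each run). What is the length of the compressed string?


Input: bcbbac
Runs:
  'b' x 1 => "b1"
  'c' x 1 => "c1"
  'b' x 2 => "b2"
  'a' x 1 => "a1"
  'c' x 1 => "c1"
Compressed: "b1c1b2a1c1"
Compressed length: 10

10


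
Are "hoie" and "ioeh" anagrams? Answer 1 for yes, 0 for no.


Strings: "hoie", "ioeh"
Sorted first:  ehio
Sorted second: ehio
Sorted forms match => anagrams

1


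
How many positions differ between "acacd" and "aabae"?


Comparing "acacd" and "aabae" position by position:
  Position 0: 'a' vs 'a' => same
  Position 1: 'c' vs 'a' => DIFFER
  Position 2: 'a' vs 'b' => DIFFER
  Position 3: 'c' vs 'a' => DIFFER
  Position 4: 'd' vs 'e' => DIFFER
Positions that differ: 4

4


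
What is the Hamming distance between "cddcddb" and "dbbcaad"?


Comparing "cddcddb" and "dbbcaad" position by position:
  Position 0: 'c' vs 'd' => differ
  Position 1: 'd' vs 'b' => differ
  Position 2: 'd' vs 'b' => differ
  Position 3: 'c' vs 'c' => same
  Position 4: 'd' vs 'a' => differ
  Position 5: 'd' vs 'a' => differ
  Position 6: 'b' vs 'd' => differ
Total differences (Hamming distance): 6

6


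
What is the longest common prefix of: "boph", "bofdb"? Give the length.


Words: boph, bofdb
  Position 0: all 'b' => match
  Position 1: all 'o' => match
  Position 2: ('p', 'f') => mismatch, stop
LCP = "bo" (length 2)

2


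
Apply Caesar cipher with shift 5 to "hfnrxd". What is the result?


Caesar cipher: shift "hfnrxd" by 5
  'h' (pos 7) + 5 = pos 12 = 'm'
  'f' (pos 5) + 5 = pos 10 = 'k'
  'n' (pos 13) + 5 = pos 18 = 's'
  'r' (pos 17) + 5 = pos 22 = 'w'
  'x' (pos 23) + 5 = pos 2 = 'c'
  'd' (pos 3) + 5 = pos 8 = 'i'
Result: mkswci

mkswci


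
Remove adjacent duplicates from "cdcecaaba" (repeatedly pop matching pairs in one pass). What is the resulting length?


Input: cdcecaaba
Stack-based adjacent duplicate removal:
  Read 'c': push. Stack: c
  Read 'd': push. Stack: cd
  Read 'c': push. Stack: cdc
  Read 'e': push. Stack: cdce
  Read 'c': push. Stack: cdcec
  Read 'a': push. Stack: cdceca
  Read 'a': matches stack top 'a' => pop. Stack: cdcec
  Read 'b': push. Stack: cdcecb
  Read 'a': push. Stack: cdcecba
Final stack: "cdcecba" (length 7)

7


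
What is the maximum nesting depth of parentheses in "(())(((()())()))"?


Input: "(())(((()())()))"
Tracking depth:
  Position 0 '(': depth becomes 1
  Position 1 '(': depth becomes 2
  Position 2 ')': depth becomes 1
  Position 3 ')': depth becomes 0
  Position 4 '(': depth becomes 1
  Position 5 '(': depth becomes 2
  Position 6 '(': depth becomes 3
  Position 7 '(': depth becomes 4
  Position 8 ')': depth becomes 3
  Position 9 '(': depth becomes 4
  Position 10 ')': depth becomes 3
  Position 11 ')': depth becomes 2
  Position 12 '(': depth becomes 3
  Position 13 ')': depth becomes 2
  Position 14 ')': depth becomes 1
  Position 15 ')': depth becomes 0
Maximum depth reached: 4

4


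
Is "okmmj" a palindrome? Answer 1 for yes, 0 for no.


Input: okmmj
Reversed: jmmko
  Compare pos 0 ('o') with pos 4 ('j'): MISMATCH
  Compare pos 1 ('k') with pos 3 ('m'): MISMATCH
Result: not a palindrome

0


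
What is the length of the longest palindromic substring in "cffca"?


Input: "cffca"
Checking substrings for palindromes:
  [0:4] "cffc" (len 4) => palindrome
  [1:3] "ff" (len 2) => palindrome
Longest palindromic substring: "cffc" with length 4

4


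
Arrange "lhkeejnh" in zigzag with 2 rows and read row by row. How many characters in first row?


Zigzag "lhkeejnh" into 2 rows:
Placing characters:
  'l' => row 0
  'h' => row 1
  'k' => row 0
  'e' => row 1
  'e' => row 0
  'j' => row 1
  'n' => row 0
  'h' => row 1
Rows:
  Row 0: "lken"
  Row 1: "hejh"
First row length: 4

4


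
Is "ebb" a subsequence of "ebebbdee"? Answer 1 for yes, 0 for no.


Check if "ebb" is a subsequence of "ebebbdee"
Greedy scan:
  Position 0 ('e'): matches sub[0] = 'e'
  Position 1 ('b'): matches sub[1] = 'b'
  Position 2 ('e'): no match needed
  Position 3 ('b'): matches sub[2] = 'b'
  Position 4 ('b'): no match needed
  Position 5 ('d'): no match needed
  Position 6 ('e'): no match needed
  Position 7 ('e'): no match needed
All 3 characters matched => is a subsequence

1


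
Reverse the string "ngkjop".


Input: ngkjop
Reading characters right to left:
  Position 5: 'p'
  Position 4: 'o'
  Position 3: 'j'
  Position 2: 'k'
  Position 1: 'g'
  Position 0: 'n'
Reversed: pojkgn

pojkgn


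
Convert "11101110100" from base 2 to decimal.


Input: "11101110100" in base 2
Positional expansion:
  Digit '1' (value 1) x 2^10 = 1024
  Digit '1' (value 1) x 2^9 = 512
  Digit '1' (value 1) x 2^8 = 256
  Digit '0' (value 0) x 2^7 = 0
  Digit '1' (value 1) x 2^6 = 64
  Digit '1' (value 1) x 2^5 = 32
  Digit '1' (value 1) x 2^4 = 16
  Digit '0' (value 0) x 2^3 = 0
  Digit '1' (value 1) x 2^2 = 4
  Digit '0' (value 0) x 2^1 = 0
  Digit '0' (value 0) x 2^0 = 0
Sum = 1908

1908


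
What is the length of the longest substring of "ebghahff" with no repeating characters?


Input: "ebghahff"
Sliding window (track last position of each char):
  Position 0 ('e'): window [0,0] length 1 -- new best
  Position 1 ('b'): window [0,1] length 2 -- new best
  Position 2 ('g'): window [0,2] length 3 -- new best
  Position 3 ('h'): window [0,3] length 4 -- new best
  Position 4 ('a'): window [0,4] length 5 -- new best
  Position 5 ('h'): repeat (last at 3), move window start to 4
  Position 5 ('h'): window [4,5] length 2
  Position 6 ('f'): window [4,6] length 3
  Position 7 ('f'): repeat (last at 6), move window start to 7
  Position 7 ('f'): window [7,7] length 1
Longest substring with no repeats: "ebgha" with length 5

5


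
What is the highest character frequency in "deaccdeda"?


Input: deaccdeda
Character counts:
  'a': 2
  'c': 2
  'd': 3
  'e': 2
Maximum frequency: 3

3


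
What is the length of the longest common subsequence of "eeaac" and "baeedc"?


LCS of "eeaac" and "baeedc"
DP table:
           b    a    e    e    d    c
      0    0    0    0    0    0    0
  e   0    0    0    1    1    1    1
  e   0    0    0    1    2    2    2
  a   0    0    1    1    2    2    2
  a   0    0    1    1    2    2    2
  c   0    0    1    1    2    2    3
LCS length = dp[5][6] = 3

3


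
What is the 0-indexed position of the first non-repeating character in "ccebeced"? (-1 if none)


Input: ccebeced
Character frequencies:
  'b': 1
  'c': 3
  'd': 1
  'e': 3
Scanning left to right for freq == 1:
  Position 0 ('c'): freq=3, skip
  Position 1 ('c'): freq=3, skip
  Position 2 ('e'): freq=3, skip
  Position 3 ('b'): unique! => answer = 3

3


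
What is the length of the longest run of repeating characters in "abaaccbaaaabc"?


Input: "abaaccbaaaabc"
Scanning for longest run:
  Position 1 ('b'): new char, reset run to 1
  Position 2 ('a'): new char, reset run to 1
  Position 3 ('a'): continues run of 'a', length=2
  Position 4 ('c'): new char, reset run to 1
  Position 5 ('c'): continues run of 'c', length=2
  Position 6 ('b'): new char, reset run to 1
  Position 7 ('a'): new char, reset run to 1
  Position 8 ('a'): continues run of 'a', length=2
  Position 9 ('a'): continues run of 'a', length=3
  Position 10 ('a'): continues run of 'a', length=4
  Position 11 ('b'): new char, reset run to 1
  Position 12 ('c'): new char, reset run to 1
Longest run: 'a' with length 4

4


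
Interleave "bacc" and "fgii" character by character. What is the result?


Interleaving "bacc" and "fgii":
  Position 0: 'b' from first, 'f' from second => "bf"
  Position 1: 'a' from first, 'g' from second => "ag"
  Position 2: 'c' from first, 'i' from second => "ci"
  Position 3: 'c' from first, 'i' from second => "ci"
Result: bfagcici

bfagcici


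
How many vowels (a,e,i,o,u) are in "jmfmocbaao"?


Input: jmfmocbaao
Checking each character:
  'j' at position 0: consonant
  'm' at position 1: consonant
  'f' at position 2: consonant
  'm' at position 3: consonant
  'o' at position 4: vowel (running total: 1)
  'c' at position 5: consonant
  'b' at position 6: consonant
  'a' at position 7: vowel (running total: 2)
  'a' at position 8: vowel (running total: 3)
  'o' at position 9: vowel (running total: 4)
Total vowels: 4

4


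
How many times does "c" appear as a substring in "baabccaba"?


Searching for "c" in "baabccaba"
Scanning each position:
  Position 0: "b" => no
  Position 1: "a" => no
  Position 2: "a" => no
  Position 3: "b" => no
  Position 4: "c" => MATCH
  Position 5: "c" => MATCH
  Position 6: "a" => no
  Position 7: "b" => no
  Position 8: "a" => no
Total occurrences: 2

2


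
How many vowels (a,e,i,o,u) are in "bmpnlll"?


Input: bmpnlll
Checking each character:
  'b' at position 0: consonant
  'm' at position 1: consonant
  'p' at position 2: consonant
  'n' at position 3: consonant
  'l' at position 4: consonant
  'l' at position 5: consonant
  'l' at position 6: consonant
Total vowels: 0

0


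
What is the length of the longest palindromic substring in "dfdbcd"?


Input: "dfdbcd"
Checking substrings for palindromes:
  [0:3] "dfd" (len 3) => palindrome
Longest palindromic substring: "dfd" with length 3

3


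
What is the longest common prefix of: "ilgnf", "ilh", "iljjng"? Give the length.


Words: ilgnf, ilh, iljjng
  Position 0: all 'i' => match
  Position 1: all 'l' => match
  Position 2: ('g', 'h', 'j') => mismatch, stop
LCP = "il" (length 2)

2


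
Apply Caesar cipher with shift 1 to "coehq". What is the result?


Caesar cipher: shift "coehq" by 1
  'c' (pos 2) + 1 = pos 3 = 'd'
  'o' (pos 14) + 1 = pos 15 = 'p'
  'e' (pos 4) + 1 = pos 5 = 'f'
  'h' (pos 7) + 1 = pos 8 = 'i'
  'q' (pos 16) + 1 = pos 17 = 'r'
Result: dpfir

dpfir


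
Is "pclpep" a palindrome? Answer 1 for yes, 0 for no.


Input: pclpep
Reversed: peplcp
  Compare pos 0 ('p') with pos 5 ('p'): match
  Compare pos 1 ('c') with pos 4 ('e'): MISMATCH
  Compare pos 2 ('l') with pos 3 ('p'): MISMATCH
Result: not a palindrome

0


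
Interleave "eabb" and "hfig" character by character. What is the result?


Interleaving "eabb" and "hfig":
  Position 0: 'e' from first, 'h' from second => "eh"
  Position 1: 'a' from first, 'f' from second => "af"
  Position 2: 'b' from first, 'i' from second => "bi"
  Position 3: 'b' from first, 'g' from second => "bg"
Result: ehafbibg

ehafbibg


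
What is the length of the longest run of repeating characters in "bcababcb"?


Input: "bcababcb"
Scanning for longest run:
  Position 1 ('c'): new char, reset run to 1
  Position 2 ('a'): new char, reset run to 1
  Position 3 ('b'): new char, reset run to 1
  Position 4 ('a'): new char, reset run to 1
  Position 5 ('b'): new char, reset run to 1
  Position 6 ('c'): new char, reset run to 1
  Position 7 ('b'): new char, reset run to 1
Longest run: 'b' with length 1

1


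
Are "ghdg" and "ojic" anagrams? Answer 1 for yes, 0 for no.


Strings: "ghdg", "ojic"
Sorted first:  dggh
Sorted second: cijo
Differ at position 0: 'd' vs 'c' => not anagrams

0


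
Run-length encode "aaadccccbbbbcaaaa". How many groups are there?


Input: aaadccccbbbbcaaaa
Scanning for consecutive runs:
  Group 1: 'a' x 3 (positions 0-2)
  Group 2: 'd' x 1 (positions 3-3)
  Group 3: 'c' x 4 (positions 4-7)
  Group 4: 'b' x 4 (positions 8-11)
  Group 5: 'c' x 1 (positions 12-12)
  Group 6: 'a' x 4 (positions 13-16)
Total groups: 6

6


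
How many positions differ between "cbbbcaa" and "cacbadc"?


Comparing "cbbbcaa" and "cacbadc" position by position:
  Position 0: 'c' vs 'c' => same
  Position 1: 'b' vs 'a' => DIFFER
  Position 2: 'b' vs 'c' => DIFFER
  Position 3: 'b' vs 'b' => same
  Position 4: 'c' vs 'a' => DIFFER
  Position 5: 'a' vs 'd' => DIFFER
  Position 6: 'a' vs 'c' => DIFFER
Positions that differ: 5

5


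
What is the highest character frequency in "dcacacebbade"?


Input: dcacacebbade
Character counts:
  'a': 3
  'b': 2
  'c': 3
  'd': 2
  'e': 2
Maximum frequency: 3

3


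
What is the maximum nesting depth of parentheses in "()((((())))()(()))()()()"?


Input: "()((((())))()(()))()()()"
Tracking depth:
  Position 0 '(': depth becomes 1
  Position 1 ')': depth becomes 0
  Position 2 '(': depth becomes 1
  Position 3 '(': depth becomes 2
  Position 4 '(': depth becomes 3
  Position 5 '(': depth becomes 4
  Position 6 '(': depth becomes 5
  Position 7 ')': depth becomes 4
  Position 8 ')': depth becomes 3
  Position 9 ')': depth becomes 2
  Position 10 ')': depth becomes 1
  Position 11 '(': depth becomes 2
  Position 12 ')': depth becomes 1
  Position 13 '(': depth becomes 2
  Position 14 '(': depth becomes 3
  Position 15 ')': depth becomes 2
  Position 16 ')': depth becomes 1
  Position 17 ')': depth becomes 0
  Position 18 '(': depth becomes 1
  Position 19 ')': depth becomes 0
  Position 20 '(': depth becomes 1
  Position 21 ')': depth becomes 0
  Position 22 '(': depth becomes 1
  Position 23 ')': depth becomes 0
Maximum depth reached: 5

5


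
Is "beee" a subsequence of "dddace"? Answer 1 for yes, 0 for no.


Check if "beee" is a subsequence of "dddace"
Greedy scan:
  Position 0 ('d'): no match needed
  Position 1 ('d'): no match needed
  Position 2 ('d'): no match needed
  Position 3 ('a'): no match needed
  Position 4 ('c'): no match needed
  Position 5 ('e'): no match needed
Only matched 0/4 characters => not a subsequence

0


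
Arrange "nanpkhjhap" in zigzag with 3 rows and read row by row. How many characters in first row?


Zigzag "nanpkhjhap" into 3 rows:
Placing characters:
  'n' => row 0
  'a' => row 1
  'n' => row 2
  'p' => row 1
  'k' => row 0
  'h' => row 1
  'j' => row 2
  'h' => row 1
  'a' => row 0
  'p' => row 1
Rows:
  Row 0: "nka"
  Row 1: "aphhp"
  Row 2: "nj"
First row length: 3

3


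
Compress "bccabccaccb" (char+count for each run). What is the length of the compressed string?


Input: bccabccaccb
Runs:
  'b' x 1 => "b1"
  'c' x 2 => "c2"
  'a' x 1 => "a1"
  'b' x 1 => "b1"
  'c' x 2 => "c2"
  'a' x 1 => "a1"
  'c' x 2 => "c2"
  'b' x 1 => "b1"
Compressed: "b1c2a1b1c2a1c2b1"
Compressed length: 16

16


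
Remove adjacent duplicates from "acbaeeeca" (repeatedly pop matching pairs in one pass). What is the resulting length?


Input: acbaeeeca
Stack-based adjacent duplicate removal:
  Read 'a': push. Stack: a
  Read 'c': push. Stack: ac
  Read 'b': push. Stack: acb
  Read 'a': push. Stack: acba
  Read 'e': push. Stack: acbae
  Read 'e': matches stack top 'e' => pop. Stack: acba
  Read 'e': push. Stack: acbae
  Read 'c': push. Stack: acbaec
  Read 'a': push. Stack: acbaeca
Final stack: "acbaeca" (length 7)

7


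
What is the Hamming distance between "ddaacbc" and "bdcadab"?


Comparing "ddaacbc" and "bdcadab" position by position:
  Position 0: 'd' vs 'b' => differ
  Position 1: 'd' vs 'd' => same
  Position 2: 'a' vs 'c' => differ
  Position 3: 'a' vs 'a' => same
  Position 4: 'c' vs 'd' => differ
  Position 5: 'b' vs 'a' => differ
  Position 6: 'c' vs 'b' => differ
Total differences (Hamming distance): 5

5


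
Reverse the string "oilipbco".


Input: oilipbco
Reading characters right to left:
  Position 7: 'o'
  Position 6: 'c'
  Position 5: 'b'
  Position 4: 'p'
  Position 3: 'i'
  Position 2: 'l'
  Position 1: 'i'
  Position 0: 'o'
Reversed: ocbpilio

ocbpilio


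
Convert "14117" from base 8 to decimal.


Input: "14117" in base 8
Positional expansion:
  Digit '1' (value 1) x 8^4 = 4096
  Digit '4' (value 4) x 8^3 = 2048
  Digit '1' (value 1) x 8^2 = 64
  Digit '1' (value 1) x 8^1 = 8
  Digit '7' (value 7) x 8^0 = 7
Sum = 6223

6223


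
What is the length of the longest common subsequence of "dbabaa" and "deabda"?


LCS of "dbabaa" and "deabda"
DP table:
           d    e    a    b    d    a
      0    0    0    0    0    0    0
  d   0    1    1    1    1    1    1
  b   0    1    1    1    2    2    2
  a   0    1    1    2    2    2    3
  b   0    1    1    2    3    3    3
  a   0    1    1    2    3    3    4
  a   0    1    1    2    3    3    4
LCS length = dp[6][6] = 4

4


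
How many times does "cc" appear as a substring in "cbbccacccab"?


Searching for "cc" in "cbbccacccab"
Scanning each position:
  Position 0: "cb" => no
  Position 1: "bb" => no
  Position 2: "bc" => no
  Position 3: "cc" => MATCH
  Position 4: "ca" => no
  Position 5: "ac" => no
  Position 6: "cc" => MATCH
  Position 7: "cc" => MATCH
  Position 8: "ca" => no
  Position 9: "ab" => no
Total occurrences: 3

3


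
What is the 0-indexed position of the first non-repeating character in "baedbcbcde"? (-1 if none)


Input: baedbcbcde
Character frequencies:
  'a': 1
  'b': 3
  'c': 2
  'd': 2
  'e': 2
Scanning left to right for freq == 1:
  Position 0 ('b'): freq=3, skip
  Position 1 ('a'): unique! => answer = 1

1


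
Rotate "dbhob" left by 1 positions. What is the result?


Input: "dbhob", rotate left by 1
First 1 characters: "d"
Remaining characters: "bhob"
Concatenate remaining + first: "bhob" + "d" = "bhobd"

bhobd


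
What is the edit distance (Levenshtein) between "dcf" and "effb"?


Computing edit distance: "dcf" -> "effb"
DP table:
           e    f    f    b
      0    1    2    3    4
  d   1    1    2    3    4
  c   2    2    2    3    4
  f   3    3    2    2    3
Edit distance = dp[3][4] = 3

3


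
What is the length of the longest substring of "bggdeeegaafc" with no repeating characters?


Input: "bggdeeegaafc"
Sliding window (track last position of each char):
  Position 0 ('b'): window [0,0] length 1 -- new best
  Position 1 ('g'): window [0,1] length 2 -- new best
  Position 2 ('g'): repeat (last at 1), move window start to 2
  Position 2 ('g'): window [2,2] length 1
  Position 3 ('d'): window [2,3] length 2
  Position 4 ('e'): window [2,4] length 3 -- new best
  Position 5 ('e'): repeat (last at 4), move window start to 5
  Position 5 ('e'): window [5,5] length 1
  Position 6 ('e'): repeat (last at 5), move window start to 6
  Position 6 ('e'): window [6,6] length 1
  Position 7 ('g'): window [6,7] length 2
  Position 8 ('a'): window [6,8] length 3
  Position 9 ('a'): repeat (last at 8), move window start to 9
  Position 9 ('a'): window [9,9] length 1
  Position 10 ('f'): window [9,10] length 2
  Position 11 ('c'): window [9,11] length 3
Longest substring with no repeats: "gde" with length 3

3


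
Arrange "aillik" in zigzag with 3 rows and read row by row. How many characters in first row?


Zigzag "aillik" into 3 rows:
Placing characters:
  'a' => row 0
  'i' => row 1
  'l' => row 2
  'l' => row 1
  'i' => row 0
  'k' => row 1
Rows:
  Row 0: "ai"
  Row 1: "ilk"
  Row 2: "l"
First row length: 2

2


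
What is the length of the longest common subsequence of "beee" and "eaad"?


LCS of "beee" and "eaad"
DP table:
           e    a    a    d
      0    0    0    0    0
  b   0    0    0    0    0
  e   0    1    1    1    1
  e   0    1    1    1    1
  e   0    1    1    1    1
LCS length = dp[4][4] = 1

1


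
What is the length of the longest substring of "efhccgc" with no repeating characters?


Input: "efhccgc"
Sliding window (track last position of each char):
  Position 0 ('e'): window [0,0] length 1 -- new best
  Position 1 ('f'): window [0,1] length 2 -- new best
  Position 2 ('h'): window [0,2] length 3 -- new best
  Position 3 ('c'): window [0,3] length 4 -- new best
  Position 4 ('c'): repeat (last at 3), move window start to 4
  Position 4 ('c'): window [4,4] length 1
  Position 5 ('g'): window [4,5] length 2
  Position 6 ('c'): repeat (last at 4), move window start to 5
  Position 6 ('c'): window [5,6] length 2
Longest substring with no repeats: "efhc" with length 4

4


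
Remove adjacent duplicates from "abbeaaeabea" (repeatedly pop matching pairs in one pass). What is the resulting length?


Input: abbeaaeabea
Stack-based adjacent duplicate removal:
  Read 'a': push. Stack: a
  Read 'b': push. Stack: ab
  Read 'b': matches stack top 'b' => pop. Stack: a
  Read 'e': push. Stack: ae
  Read 'a': push. Stack: aea
  Read 'a': matches stack top 'a' => pop. Stack: ae
  Read 'e': matches stack top 'e' => pop. Stack: a
  Read 'a': matches stack top 'a' => pop. Stack: (empty)
  Read 'b': push. Stack: b
  Read 'e': push. Stack: be
  Read 'a': push. Stack: bea
Final stack: "bea" (length 3)

3


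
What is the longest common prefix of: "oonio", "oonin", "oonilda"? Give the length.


Words: oonio, oonin, oonilda
  Position 0: all 'o' => match
  Position 1: all 'o' => match
  Position 2: all 'n' => match
  Position 3: all 'i' => match
  Position 4: ('o', 'n', 'l') => mismatch, stop
LCP = "ooni" (length 4)

4


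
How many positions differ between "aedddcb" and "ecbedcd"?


Comparing "aedddcb" and "ecbedcd" position by position:
  Position 0: 'a' vs 'e' => DIFFER
  Position 1: 'e' vs 'c' => DIFFER
  Position 2: 'd' vs 'b' => DIFFER
  Position 3: 'd' vs 'e' => DIFFER
  Position 4: 'd' vs 'd' => same
  Position 5: 'c' vs 'c' => same
  Position 6: 'b' vs 'd' => DIFFER
Positions that differ: 5

5


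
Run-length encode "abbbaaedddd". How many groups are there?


Input: abbbaaedddd
Scanning for consecutive runs:
  Group 1: 'a' x 1 (positions 0-0)
  Group 2: 'b' x 3 (positions 1-3)
  Group 3: 'a' x 2 (positions 4-5)
  Group 4: 'e' x 1 (positions 6-6)
  Group 5: 'd' x 4 (positions 7-10)
Total groups: 5

5


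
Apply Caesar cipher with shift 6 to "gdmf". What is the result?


Caesar cipher: shift "gdmf" by 6
  'g' (pos 6) + 6 = pos 12 = 'm'
  'd' (pos 3) + 6 = pos 9 = 'j'
  'm' (pos 12) + 6 = pos 18 = 's'
  'f' (pos 5) + 6 = pos 11 = 'l'
Result: mjsl

mjsl


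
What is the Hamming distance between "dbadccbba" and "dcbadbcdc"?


Comparing "dbadccbba" and "dcbadbcdc" position by position:
  Position 0: 'd' vs 'd' => same
  Position 1: 'b' vs 'c' => differ
  Position 2: 'a' vs 'b' => differ
  Position 3: 'd' vs 'a' => differ
  Position 4: 'c' vs 'd' => differ
  Position 5: 'c' vs 'b' => differ
  Position 6: 'b' vs 'c' => differ
  Position 7: 'b' vs 'd' => differ
  Position 8: 'a' vs 'c' => differ
Total differences (Hamming distance): 8

8


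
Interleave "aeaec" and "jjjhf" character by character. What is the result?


Interleaving "aeaec" and "jjjhf":
  Position 0: 'a' from first, 'j' from second => "aj"
  Position 1: 'e' from first, 'j' from second => "ej"
  Position 2: 'a' from first, 'j' from second => "aj"
  Position 3: 'e' from first, 'h' from second => "eh"
  Position 4: 'c' from first, 'f' from second => "cf"
Result: ajejajehcf

ajejajehcf


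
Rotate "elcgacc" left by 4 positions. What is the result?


Input: "elcgacc", rotate left by 4
First 4 characters: "elcg"
Remaining characters: "acc"
Concatenate remaining + first: "acc" + "elcg" = "accelcg"

accelcg


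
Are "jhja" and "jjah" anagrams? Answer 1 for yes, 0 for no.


Strings: "jhja", "jjah"
Sorted first:  ahjj
Sorted second: ahjj
Sorted forms match => anagrams

1


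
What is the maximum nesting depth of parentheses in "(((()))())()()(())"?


Input: "(((()))())()()(())"
Tracking depth:
  Position 0 '(': depth becomes 1
  Position 1 '(': depth becomes 2
  Position 2 '(': depth becomes 3
  Position 3 '(': depth becomes 4
  Position 4 ')': depth becomes 3
  Position 5 ')': depth becomes 2
  Position 6 ')': depth becomes 1
  Position 7 '(': depth becomes 2
  Position 8 ')': depth becomes 1
  Position 9 ')': depth becomes 0
  Position 10 '(': depth becomes 1
  Position 11 ')': depth becomes 0
  Position 12 '(': depth becomes 1
  Position 13 ')': depth becomes 0
  Position 14 '(': depth becomes 1
  Position 15 '(': depth becomes 2
  Position 16 ')': depth becomes 1
  Position 17 ')': depth becomes 0
Maximum depth reached: 4

4


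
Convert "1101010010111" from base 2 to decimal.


Input: "1101010010111" in base 2
Positional expansion:
  Digit '1' (value 1) x 2^12 = 4096
  Digit '1' (value 1) x 2^11 = 2048
  Digit '0' (value 0) x 2^10 = 0
  Digit '1' (value 1) x 2^9 = 512
  Digit '0' (value 0) x 2^8 = 0
  Digit '1' (value 1) x 2^7 = 128
  Digit '0' (value 0) x 2^6 = 0
  Digit '0' (value 0) x 2^5 = 0
  Digit '1' (value 1) x 2^4 = 16
  Digit '0' (value 0) x 2^3 = 0
  Digit '1' (value 1) x 2^2 = 4
  Digit '1' (value 1) x 2^1 = 2
  Digit '1' (value 1) x 2^0 = 1
Sum = 6807

6807


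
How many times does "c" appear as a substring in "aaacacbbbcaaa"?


Searching for "c" in "aaacacbbbcaaa"
Scanning each position:
  Position 0: "a" => no
  Position 1: "a" => no
  Position 2: "a" => no
  Position 3: "c" => MATCH
  Position 4: "a" => no
  Position 5: "c" => MATCH
  Position 6: "b" => no
  Position 7: "b" => no
  Position 8: "b" => no
  Position 9: "c" => MATCH
  Position 10: "a" => no
  Position 11: "a" => no
  Position 12: "a" => no
Total occurrences: 3

3


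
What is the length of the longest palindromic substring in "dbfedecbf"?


Input: "dbfedecbf"
Checking substrings for palindromes:
  [3:6] "ede" (len 3) => palindrome
Longest palindromic substring: "ede" with length 3

3


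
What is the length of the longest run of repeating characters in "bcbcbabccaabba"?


Input: "bcbcbabccaabba"
Scanning for longest run:
  Position 1 ('c'): new char, reset run to 1
  Position 2 ('b'): new char, reset run to 1
  Position 3 ('c'): new char, reset run to 1
  Position 4 ('b'): new char, reset run to 1
  Position 5 ('a'): new char, reset run to 1
  Position 6 ('b'): new char, reset run to 1
  Position 7 ('c'): new char, reset run to 1
  Position 8 ('c'): continues run of 'c', length=2
  Position 9 ('a'): new char, reset run to 1
  Position 10 ('a'): continues run of 'a', length=2
  Position 11 ('b'): new char, reset run to 1
  Position 12 ('b'): continues run of 'b', length=2
  Position 13 ('a'): new char, reset run to 1
Longest run: 'c' with length 2

2


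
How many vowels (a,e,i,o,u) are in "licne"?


Input: licne
Checking each character:
  'l' at position 0: consonant
  'i' at position 1: vowel (running total: 1)
  'c' at position 2: consonant
  'n' at position 3: consonant
  'e' at position 4: vowel (running total: 2)
Total vowels: 2

2


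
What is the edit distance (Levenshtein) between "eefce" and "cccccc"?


Computing edit distance: "eefce" -> "cccccc"
DP table:
           c    c    c    c    c    c
      0    1    2    3    4    5    6
  e   1    1    2    3    4    5    6
  e   2    2    2    3    4    5    6
  f   3    3    3    3    4    5    6
  c   4    3    3    3    3    4    5
  e   5    4    4    4    4    4    5
Edit distance = dp[5][6] = 5

5


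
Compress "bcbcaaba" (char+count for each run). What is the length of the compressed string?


Input: bcbcaaba
Runs:
  'b' x 1 => "b1"
  'c' x 1 => "c1"
  'b' x 1 => "b1"
  'c' x 1 => "c1"
  'a' x 2 => "a2"
  'b' x 1 => "b1"
  'a' x 1 => "a1"
Compressed: "b1c1b1c1a2b1a1"
Compressed length: 14

14


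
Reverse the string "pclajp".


Input: pclajp
Reading characters right to left:
  Position 5: 'p'
  Position 4: 'j'
  Position 3: 'a'
  Position 2: 'l'
  Position 1: 'c'
  Position 0: 'p'
Reversed: pjalcp

pjalcp


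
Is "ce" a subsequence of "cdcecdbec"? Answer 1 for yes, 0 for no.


Check if "ce" is a subsequence of "cdcecdbec"
Greedy scan:
  Position 0 ('c'): matches sub[0] = 'c'
  Position 1 ('d'): no match needed
  Position 2 ('c'): no match needed
  Position 3 ('e'): matches sub[1] = 'e'
  Position 4 ('c'): no match needed
  Position 5 ('d'): no match needed
  Position 6 ('b'): no match needed
  Position 7 ('e'): no match needed
  Position 8 ('c'): no match needed
All 2 characters matched => is a subsequence

1


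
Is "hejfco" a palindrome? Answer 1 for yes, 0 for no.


Input: hejfco
Reversed: ocfjeh
  Compare pos 0 ('h') with pos 5 ('o'): MISMATCH
  Compare pos 1 ('e') with pos 4 ('c'): MISMATCH
  Compare pos 2 ('j') with pos 3 ('f'): MISMATCH
Result: not a palindrome

0


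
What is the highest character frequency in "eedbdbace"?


Input: eedbdbace
Character counts:
  'a': 1
  'b': 2
  'c': 1
  'd': 2
  'e': 3
Maximum frequency: 3

3


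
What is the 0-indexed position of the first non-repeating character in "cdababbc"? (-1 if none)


Input: cdababbc
Character frequencies:
  'a': 2
  'b': 3
  'c': 2
  'd': 1
Scanning left to right for freq == 1:
  Position 0 ('c'): freq=2, skip
  Position 1 ('d'): unique! => answer = 1

1


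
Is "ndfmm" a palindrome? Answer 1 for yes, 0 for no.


Input: ndfmm
Reversed: mmfdn
  Compare pos 0 ('n') with pos 4 ('m'): MISMATCH
  Compare pos 1 ('d') with pos 3 ('m'): MISMATCH
Result: not a palindrome

0


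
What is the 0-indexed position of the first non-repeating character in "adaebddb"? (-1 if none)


Input: adaebddb
Character frequencies:
  'a': 2
  'b': 2
  'd': 3
  'e': 1
Scanning left to right for freq == 1:
  Position 0 ('a'): freq=2, skip
  Position 1 ('d'): freq=3, skip
  Position 2 ('a'): freq=2, skip
  Position 3 ('e'): unique! => answer = 3

3


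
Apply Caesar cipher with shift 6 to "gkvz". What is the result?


Caesar cipher: shift "gkvz" by 6
  'g' (pos 6) + 6 = pos 12 = 'm'
  'k' (pos 10) + 6 = pos 16 = 'q'
  'v' (pos 21) + 6 = pos 1 = 'b'
  'z' (pos 25) + 6 = pos 5 = 'f'
Result: mqbf

mqbf


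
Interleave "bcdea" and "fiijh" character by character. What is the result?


Interleaving "bcdea" and "fiijh":
  Position 0: 'b' from first, 'f' from second => "bf"
  Position 1: 'c' from first, 'i' from second => "ci"
  Position 2: 'd' from first, 'i' from second => "di"
  Position 3: 'e' from first, 'j' from second => "ej"
  Position 4: 'a' from first, 'h' from second => "ah"
Result: bfcidiejah

bfcidiejah


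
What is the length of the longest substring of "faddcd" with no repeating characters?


Input: "faddcd"
Sliding window (track last position of each char):
  Position 0 ('f'): window [0,0] length 1 -- new best
  Position 1 ('a'): window [0,1] length 2 -- new best
  Position 2 ('d'): window [0,2] length 3 -- new best
  Position 3 ('d'): repeat (last at 2), move window start to 3
  Position 3 ('d'): window [3,3] length 1
  Position 4 ('c'): window [3,4] length 2
  Position 5 ('d'): repeat (last at 3), move window start to 4
  Position 5 ('d'): window [4,5] length 2
Longest substring with no repeats: "fad" with length 3

3


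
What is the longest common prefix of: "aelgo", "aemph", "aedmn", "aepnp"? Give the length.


Words: aelgo, aemph, aedmn, aepnp
  Position 0: all 'a' => match
  Position 1: all 'e' => match
  Position 2: ('l', 'm', 'd', 'p') => mismatch, stop
LCP = "ae" (length 2)

2


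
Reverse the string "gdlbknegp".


Input: gdlbknegp
Reading characters right to left:
  Position 8: 'p'
  Position 7: 'g'
  Position 6: 'e'
  Position 5: 'n'
  Position 4: 'k'
  Position 3: 'b'
  Position 2: 'l'
  Position 1: 'd'
  Position 0: 'g'
Reversed: pgenkbldg

pgenkbldg


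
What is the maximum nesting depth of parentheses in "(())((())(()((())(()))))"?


Input: "(())((())(()((())(()))))"
Tracking depth:
  Position 0 '(': depth becomes 1
  Position 1 '(': depth becomes 2
  Position 2 ')': depth becomes 1
  Position 3 ')': depth becomes 0
  Position 4 '(': depth becomes 1
  Position 5 '(': depth becomes 2
  Position 6 '(': depth becomes 3
  Position 7 ')': depth becomes 2
  Position 8 ')': depth becomes 1
  Position 9 '(': depth becomes 2
  Position 10 '(': depth becomes 3
  Position 11 ')': depth becomes 2
  Position 12 '(': depth becomes 3
  Position 13 '(': depth becomes 4
  Position 14 '(': depth becomes 5
  Position 15 ')': depth becomes 4
  Position 16 ')': depth becomes 3
  Position 17 '(': depth becomes 4
  Position 18 '(': depth becomes 5
  Position 19 ')': depth becomes 4
  Position 20 ')': depth becomes 3
  Position 21 ')': depth becomes 2
  Position 22 ')': depth becomes 1
  Position 23 ')': depth becomes 0
Maximum depth reached: 5

5


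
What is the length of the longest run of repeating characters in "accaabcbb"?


Input: "accaabcbb"
Scanning for longest run:
  Position 1 ('c'): new char, reset run to 1
  Position 2 ('c'): continues run of 'c', length=2
  Position 3 ('a'): new char, reset run to 1
  Position 4 ('a'): continues run of 'a', length=2
  Position 5 ('b'): new char, reset run to 1
  Position 6 ('c'): new char, reset run to 1
  Position 7 ('b'): new char, reset run to 1
  Position 8 ('b'): continues run of 'b', length=2
Longest run: 'c' with length 2

2
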